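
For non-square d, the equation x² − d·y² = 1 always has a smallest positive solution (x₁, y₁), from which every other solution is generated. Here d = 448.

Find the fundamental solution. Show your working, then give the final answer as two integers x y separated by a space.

127 6

[21; 6,42] for √448; ℓ=2 ⇒ convergent index 1
k=0  a_k=21  p_k/q_k = 21/1
k=1  a_k=6  p_k/q_k = 127/6
fundamental: x₁=127, y₁=6  (since 16129 − 448·36 = 1)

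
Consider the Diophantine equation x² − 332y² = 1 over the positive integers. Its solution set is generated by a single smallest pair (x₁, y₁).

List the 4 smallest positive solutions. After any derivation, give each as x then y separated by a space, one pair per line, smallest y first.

13447 738
361643617 19847772
9726043422151 533785979430
261572211433685377 14355640110942648

d=332: √d = [18; 4,1,1,8,1,1,4,36] (ℓ=8, even), read p_7/q_7
k=0  a_k=18  p_k/q_k = 18/1
…
k=3  a_k=1  p_k/q_k = 164/9
…
k=5  a_k=1  p_k/q_k = 1567/86
k=6  a_k=1  p_k/q_k = 2970/163
k=7  a_k=4  p_k/q_k = 13447/738
→ (13447, 738).  Check: 13447²=180821809, 332·738²=180821808, difference 1.
(x_2, y_2) = (13447·13447 + 332·738·738, 13447·738 + 738·13447) = (361643617, 19847772)
(x_3, y_3) = (13447·361643617 + 332·738·19847772, 13447·19847772 + 738·361643617) = (9726043422151, 533785979430)
(x_4, y_4) = (13447·9726043422151 + 332·738·533785979430, 13447·533785979430 + 738·9726043422151) = (261572211433685377, 14355640110942648)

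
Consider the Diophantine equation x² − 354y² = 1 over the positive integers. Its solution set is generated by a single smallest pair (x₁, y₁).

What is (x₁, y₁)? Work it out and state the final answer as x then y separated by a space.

258065 13716

√354 = [18; 1,4,2,2,18,2,2,4,1,36, …], period ℓ=10 (even) → k=9
i=0: a=18 ⇒ p=18, q=1
…
i=8: a=4 ⇒ p=210294, q=11177
i=9: a=1 ⇒ p=258065, q=13716
(x₁, y₁) = (258065, 13716);  258065² − 354·13716² = 1 ✓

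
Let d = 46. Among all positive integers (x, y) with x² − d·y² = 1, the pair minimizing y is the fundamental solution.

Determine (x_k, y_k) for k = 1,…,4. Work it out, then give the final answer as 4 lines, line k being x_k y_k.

√46 → a₀=6, period (1,3,1,1,2,6,2,1,1,3,1,12); ℓ=12 even so k=11
k=0  a_k=6  p_k/q_k = 6/1
k=1  a_k=1  p_k/q_k = 7/1
…
k=4  a_k=1  p_k/q_k = 61/9
…
k=7  a_k=2  p_k/q_k = 2150/317
…
k=9  a_k=1  p_k/q_k = 5297/781
k=10  a_k=3  p_k/q_k = 19038/2807
k=11  a_k=1  p_k/q_k = 24335/3588
(x₁, y₁) = (24335, 3588);  24335² − 46·3588² = 1 ✓
n=2: (24335,3588)∘(24335,3588) = (24335·24335+46·3588·3588, 24335·3588+3588·24335) = (1184384449,174627960)
n=3: (1184384449,174627960)∘(24335,3588) = (24335·1184384449+46·3588·174627960, 24335·174627960+3588·1184384449) = (57643991108495,8499142809612)
n=4: (57643991108495,8499142809612)∘(24335,3588) = (24335·57643991108495+46·3588·8499142809612, 24335·8499142809612+3588·57643991108495) = (2805533046066067201,413653280369188080)

24335 3588
1184384449 174627960
57643991108495 8499142809612
2805533046066067201 413653280369188080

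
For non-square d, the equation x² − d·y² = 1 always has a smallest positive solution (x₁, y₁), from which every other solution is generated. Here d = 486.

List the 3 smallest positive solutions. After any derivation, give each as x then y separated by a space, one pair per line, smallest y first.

√486 → a₀=22, period (22,44); ℓ=2 even so k=1
a_0=22:  p_0=22·1+0=22,  q_0=22·0+1=1
a_1=22:  p_1=22·22+1=485,  q_1=22·1+0=22
fundamental: x₁=485, y₁=22  (since 235225 − 486·484 = 1)
k=2:  x_2 = 485·485+486·22·22 = 470449,  y_2 = 485·22+22·485 = 21340
k=3:  x_3 = 485·470449+486·22·21340 = 456335045,  y_3 = 485·21340+22·470449 = 20699778

485 22
470449 21340
456335045 20699778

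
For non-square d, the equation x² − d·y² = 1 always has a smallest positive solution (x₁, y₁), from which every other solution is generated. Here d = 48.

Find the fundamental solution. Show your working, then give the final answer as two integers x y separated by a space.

7 1

d=48: √d = [6; 1,12] (ℓ=2, even), read p_1/q_1
i=0: a=6 ⇒ p=6, q=1
i=1: a=1 ⇒ p=7, q=1
(x₁, y₁) = (7, 1);  7² − 48·1² = 1 ✓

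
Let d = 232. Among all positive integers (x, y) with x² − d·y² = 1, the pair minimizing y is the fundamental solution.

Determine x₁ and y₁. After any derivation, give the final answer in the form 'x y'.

d=232: √d = [15; 4,3,7,3,4,30] (ℓ=6, even), read p_5/q_5
step 0: (15, 1)  from 15·(1,0) + (0,1)
step 1: (61, 4)  from 4·(15,1) + (1,0)
step 2: (198, 13)  from 3·(61,4) + (15,1)
step 3: (1447, 95)  from 7·(198,13) + (61,4)
step 4: (4539, 298)  from 3·(1447,95) + (198,13)
step 5: (19603, 1287)  from 4·(4539,298) + (1447,95)
(x₁, y₁) = (19603, 1287);  19603² − 232·1287² = 1 ✓

19603 1287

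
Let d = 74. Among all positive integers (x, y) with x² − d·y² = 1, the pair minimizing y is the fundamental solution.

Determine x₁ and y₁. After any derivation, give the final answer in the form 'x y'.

[8; 1,1,1,1,16] for √74; ℓ=5 ⇒ convergent index 9
a_0=8:  p_0=8·1+0=8,  q_0=8·0+1=1
a_1=1:  p_1=1·8+1=9,  q_1=1·1+0=1
…
a_5=16:  p_5=16·43+26=714,  q_5=16·5+3=83
…
a_8=1:  p_8=1·1471+757=2228,  q_8=1·171+88=259
a_9=1:  p_9=1·2228+1471=3699,  q_9=1·259+171=430
fundamental: x₁=3699, y₁=430  (since 13682601 − 74·184900 = 1)

3699 430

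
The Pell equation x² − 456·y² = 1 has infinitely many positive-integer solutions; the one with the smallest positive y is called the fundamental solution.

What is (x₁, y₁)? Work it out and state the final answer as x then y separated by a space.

1025 48

√456 = [21; 2,1,4,1,2,42, …], period ℓ=6 (even) → k=5
step 0: (21, 1)  from 21·(1,0) + (0,1)
step 1: (43, 2)  from 2·(21,1) + (1,0)
step 2: (64, 3)  from 1·(43,2) + (21,1)
…
step 4: (363, 17)  from 1·(299,14) + (64,3)
step 5: (1025, 48)  from 2·(363,17) + (299,14)
(x₁, y₁) = (1025, 48);  1025² − 456·48² = 1 ✓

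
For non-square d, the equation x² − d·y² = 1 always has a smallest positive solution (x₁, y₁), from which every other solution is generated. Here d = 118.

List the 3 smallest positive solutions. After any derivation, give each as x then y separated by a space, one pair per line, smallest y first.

[10; 1,6,3,2,10,2,3,6,1,20] for √118; ℓ=10 ⇒ convergent index 9
k=0  a_k=10  p_k/q_k = 10/1
…
k=2  a_k=6  p_k/q_k = 76/7
k=3  a_k=3  p_k/q_k = 239/22
k=4  a_k=2  p_k/q_k = 554/51
k=5  a_k=10  p_k/q_k = 5779/532
…
k=8  a_k=6  p_k/q_k = 264802/24377
k=9  a_k=1  p_k/q_k = 306917/28254
(x₁, y₁) = (306917, 28254);  306917² − 118·28254² = 1 ✓
k=2:  x_2 = 306917·306917+118·28254·28254 = 188396089777,  y_2 = 306917·28254+28254·306917 = 17343265836
k=3:  x_3 = 306917·188396089777+118·28254·17343265836 = 115643925371868101,  y_3 = 306917·17343265836+28254·188396089777 = 10645886241146970

306917 28254
188396089777 17343265836
115643925371868101 10645886241146970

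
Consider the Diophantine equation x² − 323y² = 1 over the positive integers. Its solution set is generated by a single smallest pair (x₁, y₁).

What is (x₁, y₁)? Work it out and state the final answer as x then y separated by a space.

[17; 1,34] for √323; ℓ=2 ⇒ convergent index 1
k=0  a_k=17  p_k/q_k = 17/1
k=1  a_k=1  p_k/q_k = 18/1
→ (18, 1).  Check: 18²=324, 323·1²=323, difference 1.

18 1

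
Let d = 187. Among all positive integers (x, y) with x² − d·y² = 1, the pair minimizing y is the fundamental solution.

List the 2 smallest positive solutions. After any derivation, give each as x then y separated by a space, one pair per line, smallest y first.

d=187: √d = [13; 1,2,13,2,1,26] (ℓ=6, even), read p_5/q_5
i=0: a=13 ⇒ p=13, q=1
…
i=3: a=13 ⇒ p=547, q=40
i=4: a=2 ⇒ p=1135, q=83
i=5: a=1 ⇒ p=1682, q=123
→ (1682, 123).  Check: 1682²=2829124, 187·123²=2829123, difference 1.
k=2:  x_2 = 1682·1682+187·123·123 = 5658247,  y_2 = 1682·123+123·1682 = 413772

1682 123
5658247 413772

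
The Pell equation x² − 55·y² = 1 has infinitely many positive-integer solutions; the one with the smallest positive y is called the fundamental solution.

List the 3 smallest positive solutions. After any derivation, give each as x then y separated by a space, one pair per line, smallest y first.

√55 = [7; 2,2,2,14, …], period ℓ=4 (even) → k=3
a_0=7:  p_0=7·1+0=7,  q_0=7·0+1=1
…
a_2=2:  p_2=2·15+7=37,  q_2=2·2+1=5
a_3=2:  p_3=2·37+15=89,  q_3=2·5+2=12
fundamental: x₁=89, y₁=12  (since 7921 − 55·144 = 1)
(89+12√55)^2 = 15841 + 2136√55
(89+12√55)^3 = 2819609 + 380196√55

89 12
15841 2136
2819609 380196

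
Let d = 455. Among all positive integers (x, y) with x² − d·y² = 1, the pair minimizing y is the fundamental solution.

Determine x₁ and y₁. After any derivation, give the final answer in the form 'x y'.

64 3

[21; 3,42] for √455; ℓ=2 ⇒ convergent index 1
a_0=21:  p_0=21·1+0=21,  q_0=21·0+1=1
a_1=3:  p_1=3·21+1=64,  q_1=3·1+0=3
→ (64, 3).  Check: 64²=4096, 455·3²=4095, difference 1.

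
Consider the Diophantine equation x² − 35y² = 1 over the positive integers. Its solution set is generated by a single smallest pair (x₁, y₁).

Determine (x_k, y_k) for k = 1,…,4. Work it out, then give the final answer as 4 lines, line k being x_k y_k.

d=35: √d = [5; 1,10] (ℓ=2, even), read p_1/q_1
step 0: (5, 1)  from 5·(1,0) + (0,1)
step 1: (6, 1)  from 1·(5,1) + (1,0)
→ (6, 1).  Check: 6²=36, 35·1²=35, difference 1.
(6+1√35)^2 = 71 + 12√35
(6+1√35)^3 = 846 + 143√35
(6+1√35)^4 = 10081 + 1704√35

6 1
71 12
846 143
10081 1704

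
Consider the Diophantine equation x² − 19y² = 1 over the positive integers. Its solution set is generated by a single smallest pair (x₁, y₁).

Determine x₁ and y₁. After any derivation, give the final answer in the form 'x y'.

d=19: √d = [4; 2,1,3,1,2,8] (ℓ=6, even), read p_5/q_5
i=0: a=4 ⇒ p=4, q=1
i=1: a=2 ⇒ p=9, q=2
…
i=3: a=3 ⇒ p=48, q=11
i=4: a=1 ⇒ p=61, q=14
i=5: a=2 ⇒ p=170, q=39
→ (170, 39).  Check: 170²=28900, 19·39²=28899, difference 1.

170 39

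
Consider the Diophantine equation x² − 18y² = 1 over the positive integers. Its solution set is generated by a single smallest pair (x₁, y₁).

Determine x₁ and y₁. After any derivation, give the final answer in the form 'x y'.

17 4

√18 → a₀=4, period (4,8); ℓ=2 even so k=1
step 0: (4, 1)  from 4·(1,0) + (0,1)
step 1: (17, 4)  from 4·(4,1) + (1,0)
fundamental: x₁=17, y₁=4  (since 289 − 18·16 = 1)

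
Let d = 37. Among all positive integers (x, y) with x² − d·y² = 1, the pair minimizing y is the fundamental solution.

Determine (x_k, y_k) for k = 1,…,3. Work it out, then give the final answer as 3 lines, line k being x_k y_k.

√37 = [6; 12, …], period ℓ=1 (odd) → k=1
k=0  a_k=6  p_k/q_k = 6/1
k=1  a_k=12  p_k/q_k = 73/12
fundamental: x₁=73, y₁=12  (since 5329 − 37·144 = 1)
(x_2, y_2) = (73·73 + 37·12·12, 73·12 + 12·73) = (10657, 1752)
(x_3, y_3) = (73·10657 + 37·12·1752, 73·1752 + 12·10657) = (1555849, 255780)

73 12
10657 1752
1555849 255780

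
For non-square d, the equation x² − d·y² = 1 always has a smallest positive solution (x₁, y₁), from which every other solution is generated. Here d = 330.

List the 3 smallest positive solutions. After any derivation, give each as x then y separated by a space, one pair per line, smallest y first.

109 6
23761 1308
5179789 285138

√330 → a₀=18, period (6,36); ℓ=2 even so k=1
step 0: (18, 1)  from 18·(1,0) + (0,1)
step 1: (109, 6)  from 6·(18,1) + (1,0)
(x₁, y₁) = (109, 6);  109² − 330·6² = 1 ✓
k=2:  x_2 = 109·109+330·6·6 = 23761,  y_2 = 109·6+6·109 = 1308
k=3:  x_3 = 109·23761+330·6·1308 = 5179789,  y_3 = 109·1308+6·23761 = 285138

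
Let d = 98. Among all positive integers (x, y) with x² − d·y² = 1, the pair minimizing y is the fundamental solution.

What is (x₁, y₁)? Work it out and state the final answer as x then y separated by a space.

d=98: √d = [9; 1,8,1,18] (ℓ=4, even), read p_3/q_3
i=0: a=9 ⇒ p=9, q=1
…
i=2: a=8 ⇒ p=89, q=9
i=3: a=1 ⇒ p=99, q=10
→ (99, 10).  Check: 99²=9801, 98·10²=9800, difference 1.

99 10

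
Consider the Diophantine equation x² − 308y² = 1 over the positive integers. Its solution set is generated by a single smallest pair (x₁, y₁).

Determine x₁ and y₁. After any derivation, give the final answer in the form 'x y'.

√308 = [17; 1,1,4,1,1,34, …], period ℓ=6 (even) → k=5
k=0  a_k=17  p_k/q_k = 17/1
…
k=4  a_k=1  p_k/q_k = 193/11
k=5  a_k=1  p_k/q_k = 351/20
fundamental: x₁=351, y₁=20  (since 123201 − 308·400 = 1)

351 20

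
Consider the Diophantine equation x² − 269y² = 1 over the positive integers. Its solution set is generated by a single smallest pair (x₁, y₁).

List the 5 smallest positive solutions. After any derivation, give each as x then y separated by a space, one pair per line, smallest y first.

13449 820
361751201 22056360
9730383791049 593271970460
261727862849884801 15957829439376720
7039956045205817586249 429233695667083044100

√269 → a₀=16, period (2,2,32); ℓ=3 odd so k=5
k=0  a_k=16  p_k/q_k = 16/1
…
k=2  a_k=2  p_k/q_k = 82/5
…
k=4  a_k=2  p_k/q_k = 5396/329
k=5  a_k=2  p_k/q_k = 13449/820
→ (13449, 820).  Check: 13449²=180875601, 269·820²=180875600, difference 1.
(13449+820√269)^2 = 361751201 + 22056360√269
(13449+820√269)^3 = 9730383791049 + 593271970460√269
(13449+820√269)^4 = 261727862849884801 + 15957829439376720√269
(13449+820√269)^5 = 7039956045205817586249 + 429233695667083044100√269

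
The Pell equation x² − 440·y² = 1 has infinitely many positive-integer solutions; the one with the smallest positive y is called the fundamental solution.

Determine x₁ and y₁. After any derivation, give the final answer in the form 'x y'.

21 1

d=440: √d = [20; 1,40] (ℓ=2, even), read p_1/q_1
a_0=20:  p_0=20·1+0=20,  q_0=20·0+1=1
a_1=1:  p_1=1·20+1=21,  q_1=1·1+0=1
→ (21, 1).  Check: 21²=441, 440·1²=440, difference 1.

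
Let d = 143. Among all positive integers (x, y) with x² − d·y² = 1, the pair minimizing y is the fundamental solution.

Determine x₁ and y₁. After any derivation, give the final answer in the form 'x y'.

12 1

[11; 1,22] for √143; ℓ=2 ⇒ convergent index 1
k=0  a_k=11  p_k/q_k = 11/1
k=1  a_k=1  p_k/q_k = 12/1
(x₁, y₁) = (12, 1);  12² − 143·1² = 1 ✓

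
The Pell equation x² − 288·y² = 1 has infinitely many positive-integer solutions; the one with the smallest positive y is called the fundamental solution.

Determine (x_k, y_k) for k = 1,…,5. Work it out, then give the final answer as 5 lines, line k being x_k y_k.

17 1
577 34
19601 1155
665857 39236
22619537 1332869

[16; 1,32] for √288; ℓ=2 ⇒ convergent index 1
step 0: (16, 1)  from 16·(1,0) + (0,1)
step 1: (17, 1)  from 1·(16,1) + (1,0)
(x₁, y₁) = (17, 1);  17² − 288·1² = 1 ✓
(x_2, y_2) = (17·17 + 288·1·1, 17·1 + 1·17) = (577, 34)
(x_3, y_3) = (17·577 + 288·1·34, 17·34 + 1·577) = (19601, 1155)
(x_4, y_4) = (17·19601 + 288·1·1155, 17·1155 + 1·19601) = (665857, 39236)
(x_5, y_5) = (17·665857 + 288·1·39236, 17·39236 + 1·665857) = (22619537, 1332869)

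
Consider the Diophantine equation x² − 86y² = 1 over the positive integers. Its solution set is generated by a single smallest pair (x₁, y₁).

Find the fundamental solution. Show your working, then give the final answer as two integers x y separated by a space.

10405 1122

[9; 3,1,1,1,8,1,1,1,3,18] for √86; ℓ=10 ⇒ convergent index 9
step 0: (9, 1)  from 9·(1,0) + (0,1)
…
step 2: (37, 4)  from 1·(28,3) + (9,1)
…
step 6: (983, 106)  from 1·(881,95) + (102,11)
step 7: (1864, 201)  from 1·(983,106) + (881,95)
step 8: (2847, 307)  from 1·(1864,201) + (983,106)
step 9: (10405, 1122)  from 3·(2847,307) + (1864,201)
fundamental: x₁=10405, y₁=1122  (since 108264025 − 86·1258884 = 1)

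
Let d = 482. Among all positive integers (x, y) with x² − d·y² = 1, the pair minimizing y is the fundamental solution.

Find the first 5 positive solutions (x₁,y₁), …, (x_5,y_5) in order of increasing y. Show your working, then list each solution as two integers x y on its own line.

483 22
466577 21252
450712899 20529410
435388193857 19831388808
420584544552963 19157101059118

√482 → a₀=21, period (1,20,1,42); ℓ=4 even so k=3
a_0=21:  p_0=21·1+0=21,  q_0=21·0+1=1
a_1=1:  p_1=1·21+1=22,  q_1=1·1+0=1
a_2=20:  p_2=20·22+21=461,  q_2=20·1+1=21
a_3=1:  p_3=1·461+22=483,  q_3=1·21+1=22
→ (483, 22).  Check: 483²=233289, 482·22²=233288, difference 1.
k=2:  x_2 = 483·483+482·22·22 = 466577,  y_2 = 483·22+22·483 = 21252
k=3:  x_3 = 483·466577+482·22·21252 = 450712899,  y_3 = 483·21252+22·466577 = 20529410
k=4:  x_4 = 483·450712899+482·22·20529410 = 435388193857,  y_4 = 483·20529410+22·450712899 = 19831388808
k=5:  x_5 = 483·435388193857+482·22·19831388808 = 420584544552963,  y_5 = 483·19831388808+22·435388193857 = 19157101059118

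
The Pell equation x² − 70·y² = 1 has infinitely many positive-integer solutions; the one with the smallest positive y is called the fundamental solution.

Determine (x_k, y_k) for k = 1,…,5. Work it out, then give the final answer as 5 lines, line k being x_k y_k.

d=70: √d = [8; 2,1,2,1,2,16] (ℓ=6, even), read p_5/q_5
k=0  a_k=8  p_k/q_k = 8/1
…
k=4  a_k=1  p_k/q_k = 92/11
k=5  a_k=2  p_k/q_k = 251/30
(x₁, y₁) = (251, 30);  251² − 70·30² = 1 ✓
n=2: (251,30)∘(251,30) = (251·251+70·30·30, 251·30+30·251) = (126001,15060)
n=3: (126001,15060)∘(251,30) = (251·126001+70·30·15060, 251·15060+30·126001) = (63252251,7560090)
n=4: (63252251,7560090)∘(251,30) = (251·63252251+70·30·7560090, 251·7560090+30·63252251) = (31752504001,3795150120)
n=5: (31752504001,3795150120)∘(251,30) = (251·31752504001+70·30·3795150120, 251·3795150120+30·31752504001) = (15939693756251,1905157800150)

251 30
126001 15060
63252251 7560090
31752504001 3795150120
15939693756251 1905157800150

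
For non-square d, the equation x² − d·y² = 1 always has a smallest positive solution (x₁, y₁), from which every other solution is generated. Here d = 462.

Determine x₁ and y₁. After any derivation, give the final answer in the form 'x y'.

√462 = [21; 2,42, …], period ℓ=2 (even) → k=1
k=0  a_k=21  p_k/q_k = 21/1
k=1  a_k=2  p_k/q_k = 43/2
fundamental: x₁=43, y₁=2  (since 1849 − 462·4 = 1)

43 2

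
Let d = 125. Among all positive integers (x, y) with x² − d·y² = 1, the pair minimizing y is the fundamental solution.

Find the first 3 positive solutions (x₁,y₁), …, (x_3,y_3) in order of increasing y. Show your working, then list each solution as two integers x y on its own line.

[11; 5,1,1,5,22] for √125; ℓ=5 ⇒ convergent index 9
i=0: a=11 ⇒ p=11, q=1
…
i=3: a=1 ⇒ p=123, q=11
…
i=5: a=22 ⇒ p=15127, q=1353
…
i=7: a=1 ⇒ p=91444, q=8179
i=8: a=1 ⇒ p=167761, q=15005
i=9: a=5 ⇒ p=930249, q=83204
(x₁, y₁) = (930249, 83204);  930249² − 125·83204² = 1 ✓
(930249+83204√125)^2 = 1730726404001 + 154800875592√125
(930249+83204√125)^3 = 3220013013190122249 + 288006719437081612√125

930249 83204
1730726404001 154800875592
3220013013190122249 288006719437081612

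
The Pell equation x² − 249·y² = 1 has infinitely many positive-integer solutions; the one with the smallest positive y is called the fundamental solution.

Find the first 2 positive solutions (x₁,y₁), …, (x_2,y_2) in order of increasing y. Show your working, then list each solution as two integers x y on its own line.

d=249: √d = [15; 1,3,1,1,5,…,3,1,30] (ℓ=16, even), read p_15/q_15
step 0: (15, 1)  from 15·(1,0) + (0,1)
step 1: (16, 1)  from 1·(15,1) + (1,0)
step 2: (63, 4)  from 3·(16,1) + (15,1)
step 3: (79, 5)  from 1·(63,4) + (16,1)
step 4: (142, 9)  from 1·(79,5) + (63,4)
step 5: (789, 50)  from 5·(142,9) + (79,5)
step 6: (931, 59)  from 1·(789,50) + (142,9)
…
step 8: (36751, 2329)  from 10·(3582,227) + (931,59)
step 9: (113835, 7214)  from 3·(36751,2329) + (3582,227)
step 10: (150586, 9543)  from 1·(113835,7214) + (36751,2329)
step 11: (866765, 54929)  from 5·(150586,9543) + (113835,7214)
step 12: (1017351, 64472)  from 1·(866765,54929) + (150586,9543)
…
step 14: (6669699, 422675)  from 3·(1884116,119401) + (1017351,64472)
step 15: (8553815, 542076)  from 1·(6669699,422675) + (1884116,119401)
(x₁, y₁) = (8553815, 542076);  8553815² − 249·542076² = 1 ✓
n=2: (8553815,542076)∘(8553815,542076) = (8553815·8553815+249·542076·542076, 8553815·542076+542076·8553815) = (146335502108449,9273635639880)

8553815 542076
146335502108449 9273635639880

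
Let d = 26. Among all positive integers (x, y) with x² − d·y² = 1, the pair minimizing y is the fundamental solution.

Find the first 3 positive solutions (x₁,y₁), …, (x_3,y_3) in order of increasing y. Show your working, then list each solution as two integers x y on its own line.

√26 = [5; 10, …], period ℓ=1 (odd) → k=1
a_0=5:  p_0=5·1+0=5,  q_0=5·0+1=1
a_1=10:  p_1=10·5+1=51,  q_1=10·1+0=10
fundamental: x₁=51, y₁=10  (since 2601 − 26·100 = 1)
k=2:  x_2 = 51·51+26·10·10 = 5201,  y_2 = 51·10+10·51 = 1020
k=3:  x_3 = 51·5201+26·10·1020 = 530451,  y_3 = 51·1020+10·5201 = 104030

51 10
5201 1020
530451 104030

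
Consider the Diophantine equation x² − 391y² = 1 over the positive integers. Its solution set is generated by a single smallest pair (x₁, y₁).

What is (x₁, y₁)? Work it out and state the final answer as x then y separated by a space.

√391 = [19; 1,3,2,2,1,…,3,1,38, …], period ℓ=16 (even) → k=15
i=0: a=19 ⇒ p=19, q=1
i=1: a=1 ⇒ p=20, q=1
i=2: a=3 ⇒ p=79, q=4
i=3: a=2 ⇒ p=178, q=9
…
i=5: a=1 ⇒ p=613, q=31
i=6: a=1 ⇒ p=1048, q=53
i=7: a=2 ⇒ p=2709, q=137
i=8: a=19 ⇒ p=52519, q=2656
i=9: a=2 ⇒ p=107747, q=5449
i=10: a=1 ⇒ p=160266, q=8105
…
i=12: a=2 ⇒ p=696292, q=35213
i=13: a=2 ⇒ p=1660597, q=83980
i=14: a=3 ⇒ p=5678083, q=287153
i=15: a=1 ⇒ p=7338680, q=371133
→ (7338680, 371133).  Check: 7338680²=53856224142400, 391·371133²=53856224142399, difference 1.

7338680 371133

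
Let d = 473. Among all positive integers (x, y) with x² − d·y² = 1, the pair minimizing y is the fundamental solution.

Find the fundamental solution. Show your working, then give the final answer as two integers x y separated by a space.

√473 = [21; 1,2,1,42, …], period ℓ=4 (even) → k=3
k=0  a_k=21  p_k/q_k = 21/1
k=1  a_k=1  p_k/q_k = 22/1
k=2  a_k=2  p_k/q_k = 65/3
k=3  a_k=1  p_k/q_k = 87/4
fundamental: x₁=87, y₁=4  (since 7569 − 473·16 = 1)

87 4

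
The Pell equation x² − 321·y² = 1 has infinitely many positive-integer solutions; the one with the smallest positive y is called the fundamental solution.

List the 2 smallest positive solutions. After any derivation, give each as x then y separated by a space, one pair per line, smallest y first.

d=321: √d = [17; 1,10,1,34] (ℓ=4, even), read p_3/q_3
step 0: (17, 1)  from 17·(1,0) + (0,1)
step 1: (18, 1)  from 1·(17,1) + (1,0)
step 2: (197, 11)  from 10·(18,1) + (17,1)
step 3: (215, 12)  from 1·(197,11) + (18,1)
fundamental: x₁=215, y₁=12  (since 46225 − 321·144 = 1)
k=2:  x_2 = 215·215+321·12·12 = 92449,  y_2 = 215·12+12·215 = 5160

215 12
92449 5160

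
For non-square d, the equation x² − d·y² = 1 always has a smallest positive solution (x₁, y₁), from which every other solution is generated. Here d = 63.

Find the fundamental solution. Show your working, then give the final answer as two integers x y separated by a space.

[7; 1,14] for √63; ℓ=2 ⇒ convergent index 1
step 0: (7, 1)  from 7·(1,0) + (0,1)
step 1: (8, 1)  from 1·(7,1) + (1,0)
fundamental: x₁=8, y₁=1  (since 64 − 63·1 = 1)

8 1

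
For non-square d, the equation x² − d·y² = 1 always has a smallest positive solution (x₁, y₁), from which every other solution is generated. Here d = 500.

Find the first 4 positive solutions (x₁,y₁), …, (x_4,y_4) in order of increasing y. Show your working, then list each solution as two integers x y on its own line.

930249 41602
1730726404001 77400437796
3220013013190122249 144003359718540806
5990827771012465337616001 267917962749548332043592

[22; 2,1,3,2,1,…,1,2,44] for √500; ℓ=14 ⇒ convergent index 13
step 0: (22, 1)  from 22·(1,0) + (0,1)
…
step 8: (15809, 707)  from 1·(14445,646) + (1364,61)
…
step 12: (335522, 15005)  from 1·(259205,11592) + (76317,3413)
step 13: (930249, 41602)  from 2·(335522,15005) + (259205,11592)
→ (930249, 41602).  Check: 930249²=865363202001, 500·41602²=865363202000, difference 1.
(x_2, y_2) = (930249·930249 + 500·41602·41602, 930249·41602 + 41602·930249) = (1730726404001, 77400437796)
(x_3, y_3) = (930249·1730726404001 + 500·41602·77400437796, 930249·77400437796 + 41602·1730726404001) = (3220013013190122249, 144003359718540806)
(x_4, y_4) = (930249·3220013013190122249 + 500·41602·144003359718540806, 930249·144003359718540806 + 41602·3220013013190122249) = (5990827771012465337616001, 267917962749548332043592)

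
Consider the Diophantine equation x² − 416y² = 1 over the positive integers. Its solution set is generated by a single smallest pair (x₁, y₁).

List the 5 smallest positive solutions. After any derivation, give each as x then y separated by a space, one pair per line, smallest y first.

5201 255
54100801 2652510
562756526801 27591408765
5853793337683201 287005831321020
60891157735824130001 2985434629809841275

[20; 2,1,1,9,1,1,2,40] for √416; ℓ=8 ⇒ convergent index 7
k=0  a_k=20  p_k/q_k = 20/1
k=1  a_k=2  p_k/q_k = 41/2
k=2  a_k=1  p_k/q_k = 61/3
k=3  a_k=1  p_k/q_k = 102/5
k=4  a_k=9  p_k/q_k = 979/48
k=5  a_k=1  p_k/q_k = 1081/53
k=6  a_k=1  p_k/q_k = 2060/101
k=7  a_k=2  p_k/q_k = 5201/255
(x₁, y₁) = (5201, 255);  5201² − 416·255² = 1 ✓
(5201+255√416)^2 = 54100801 + 2652510√416
(5201+255√416)^3 = 562756526801 + 27591408765√416
(5201+255√416)^4 = 5853793337683201 + 287005831321020√416
(5201+255√416)^5 = 60891157735824130001 + 2985434629809841275√416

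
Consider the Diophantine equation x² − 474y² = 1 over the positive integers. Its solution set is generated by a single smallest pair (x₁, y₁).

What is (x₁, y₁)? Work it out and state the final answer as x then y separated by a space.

193549 8890

[21; 1,3,2,1,1,…,3,1,42] for √474; ℓ=14 ⇒ convergent index 13
a_0=21:  p_0=21·1+0=21,  q_0=21·0+1=1
…
a_5=1:  p_5=1·283+196=479,  q_5=1·13+9=22
a_6=1:  p_6=1·479+283=762,  q_6=1·22+13=35
…
a_8=1:  p_8=1·5051+762=5813,  q_8=1·232+35=267
a_9=1:  p_9=1·5813+5051=10864,  q_9=1·267+232=499
…
a_12=3:  p_12=3·44218+16677=149331,  q_12=3·2031+766=6859
a_13=1:  p_13=1·149331+44218=193549,  q_13=1·6859+2031=8890
fundamental: x₁=193549, y₁=8890  (since 37461215401 − 474·79032100 = 1)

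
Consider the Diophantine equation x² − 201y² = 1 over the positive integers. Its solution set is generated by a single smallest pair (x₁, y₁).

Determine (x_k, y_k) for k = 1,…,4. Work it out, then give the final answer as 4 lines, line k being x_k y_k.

√201 = [14; 5,1,1,1,2,…,1,5,28, …], period ℓ=14 (even) → k=13
k=0  a_k=14  p_k/q_k = 14/1
k=1  a_k=5  p_k/q_k = 71/5
k=2  a_k=1  p_k/q_k = 85/6
…
k=4  a_k=1  p_k/q_k = 241/17
k=5  a_k=2  p_k/q_k = 638/45
…
k=7  a_k=8  p_k/q_k = 7670/541
…
k=11  a_k=1  p_k/q_k = 58085/4097
k=12  a_k=1  p_k/q_k = 91402/6447
k=13  a_k=5  p_k/q_k = 515095/36332
fundamental: x₁=515095, y₁=36332  (since 265322859025 − 201·1320014224 = 1)
n=2: (515095,36332)∘(515095,36332) = (515095·515095+201·36332·36332, 515095·36332+36332·515095) = (530645718049,37428863080)
n=3: (530645718049,37428863080)∘(515095,36332) = (515095·530645718049+201·36332·37428863080, 515095·37428863080+36332·530645718049) = (546665912276384215,38558840456348868)
n=4: (546665912276384215,38558840456348868)∘(515095,36332) = (515095·546665912276384215+201·36332·38558840456348868, 515095·38558840456348868+36332·546665912276384215) = (563169756167477608732801,39722931849688611461840)

515095 36332
530645718049 37428863080
546665912276384215 38558840456348868
563169756167477608732801 39722931849688611461840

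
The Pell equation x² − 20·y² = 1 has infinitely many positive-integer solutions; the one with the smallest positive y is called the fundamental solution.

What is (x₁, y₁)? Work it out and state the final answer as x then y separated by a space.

√20 = [4; 2,8, …], period ℓ=2 (even) → k=1
k=0  a_k=4  p_k/q_k = 4/1
k=1  a_k=2  p_k/q_k = 9/2
→ (9, 2).  Check: 9²=81, 20·2²=80, difference 1.

9 2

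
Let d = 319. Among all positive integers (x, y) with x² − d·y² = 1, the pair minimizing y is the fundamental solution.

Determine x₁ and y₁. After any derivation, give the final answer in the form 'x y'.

12901780 722361

d=319: √d = [17; 1,6,5,1,4,…,6,1,34] (ℓ=14, even), read p_13/q_13
a_0=17:  p_0=17·1+0=17,  q_0=17·0+1=1
…
a_12=6:  p_12=6·1798881+309613=11102899,  q_12=6·100718+17335=621643
a_13=1:  p_13=1·11102899+1798881=12901780,  q_13=1·621643+100718=722361
(x₁, y₁) = (12901780, 722361);  12901780² − 319·722361² = 1 ✓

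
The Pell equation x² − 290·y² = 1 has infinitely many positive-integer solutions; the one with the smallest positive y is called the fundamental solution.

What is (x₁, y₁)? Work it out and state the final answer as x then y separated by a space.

579 34

√290 → a₀=17, period (34); ℓ=1 odd so k=1
a_0=17:  p_0=17·1+0=17,  q_0=17·0+1=1
a_1=34:  p_1=34·17+1=579,  q_1=34·1+0=34
→ (579, 34).  Check: 579²=335241, 290·34²=335240, difference 1.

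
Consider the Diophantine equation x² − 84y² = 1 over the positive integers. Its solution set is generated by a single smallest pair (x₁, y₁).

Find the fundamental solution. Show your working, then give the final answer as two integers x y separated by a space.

55 6

d=84: √d = [9; 6,18] (ℓ=2, even), read p_1/q_1
k=0  a_k=9  p_k/q_k = 9/1
k=1  a_k=6  p_k/q_k = 55/6
(x₁, y₁) = (55, 6);  55² − 84·6² = 1 ✓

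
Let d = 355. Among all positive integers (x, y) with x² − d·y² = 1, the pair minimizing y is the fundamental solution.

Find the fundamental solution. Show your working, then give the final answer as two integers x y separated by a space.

d=355: √d = [18; 1,5,3,3,1,6,1,3,3,5,1,36] (ℓ=12, even), read p_11/q_11
k=0  a_k=18  p_k/q_k = 18/1
…
k=4  a_k=3  p_k/q_k = 1187/63
k=5  a_k=1  p_k/q_k = 1545/82
k=6  a_k=6  p_k/q_k = 10457/555
…
k=9  a_k=3  p_k/q_k = 151391/8035
k=10  a_k=5  p_k/q_k = 803418/42641
k=11  a_k=1  p_k/q_k = 954809/50676
(x₁, y₁) = (954809, 50676);  954809² − 355·50676² = 1 ✓

954809 50676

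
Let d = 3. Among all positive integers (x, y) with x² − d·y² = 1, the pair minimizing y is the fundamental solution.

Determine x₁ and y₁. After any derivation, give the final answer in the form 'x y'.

√3 = [1; 1,2, …], period ℓ=2 (even) → k=1
step 0: (1, 1)  from 1·(1,0) + (0,1)
step 1: (2, 1)  from 1·(1,1) + (1,0)
(x₁, y₁) = (2, 1);  2² − 3·1² = 1 ✓

2 1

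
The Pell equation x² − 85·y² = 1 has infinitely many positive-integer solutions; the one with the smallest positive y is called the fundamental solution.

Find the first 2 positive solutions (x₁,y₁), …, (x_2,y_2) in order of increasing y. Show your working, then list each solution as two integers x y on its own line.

[9; 4,1,1,4,18] for √85; ℓ=5 ⇒ convergent index 9
step 0: (9, 1)  from 9·(1,0) + (0,1)
…
step 3: (83, 9)  from 1·(46,5) + (37,4)
step 4: (378, 41)  from 4·(83,9) + (46,5)
…
step 7: (34813, 3776)  from 1·(27926,3029) + (6887,747)
step 8: (62739, 6805)  from 1·(34813,3776) + (27926,3029)
step 9: (285769, 30996)  from 4·(62739,6805) + (34813,3776)
(x₁, y₁) = (285769, 30996);  285769² − 85·30996² = 1 ✓
(x_2, y_2) = (285769·285769 + 85·30996·30996, 285769·30996 + 30996·285769) = (163327842721, 17715391848)

285769 30996
163327842721 17715391848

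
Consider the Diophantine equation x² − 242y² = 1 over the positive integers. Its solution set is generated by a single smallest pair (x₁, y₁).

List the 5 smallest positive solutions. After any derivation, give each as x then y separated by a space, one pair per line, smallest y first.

19601 1260
768398401 49394520
30122754096401 1936363971780
1180872205318713601 75909340372325040
46292552162781456490001 2975797959339522246300

d=242: √d = [15; 1,1,3,1,14,1,3,1,1,30] (ℓ=10, even), read p_9/q_9
a_0=15:  p_0=15·1+0=15,  q_0=15·0+1=1
…
a_2=1:  p_2=1·16+15=31,  q_2=1·1+1=2
…
a_4=1:  p_4=1·109+31=140,  q_4=1·7+2=9
…
a_7=3:  p_7=3·2209+2069=8696,  q_7=3·142+133=559
a_8=1:  p_8=1·8696+2209=10905,  q_8=1·559+142=701
a_9=1:  p_9=1·10905+8696=19601,  q_9=1·701+559=1260
fundamental: x₁=19601, y₁=1260  (since 384199201 − 242·1587600 = 1)
(x_2, y_2) = (19601·19601 + 242·1260·1260, 19601·1260 + 1260·19601) = (768398401, 49394520)
(x_3, y_3) = (19601·768398401 + 242·1260·49394520, 19601·49394520 + 1260·768398401) = (30122754096401, 1936363971780)
(x_4, y_4) = (19601·30122754096401 + 242·1260·1936363971780, 19601·1936363971780 + 1260·30122754096401) = (1180872205318713601, 75909340372325040)
(x_5, y_5) = (19601·1180872205318713601 + 242·1260·75909340372325040, 19601·75909340372325040 + 1260·1180872205318713601) = (46292552162781456490001, 2975797959339522246300)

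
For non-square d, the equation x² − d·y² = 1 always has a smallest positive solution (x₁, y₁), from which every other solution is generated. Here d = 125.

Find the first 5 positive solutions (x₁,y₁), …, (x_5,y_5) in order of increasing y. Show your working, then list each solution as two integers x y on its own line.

930249 83204
1730726404001 154800875592
3220013013190122249 288006719437081612
5990827771012465337616001 535835925499096664087184
11145923086309929722690704506249 996921667718930338621440576020

√125 = [11; 5,1,1,5,22, …], period ℓ=5 (odd) → k=9
step 0: (11, 1)  from 11·(1,0) + (0,1)
step 1: (56, 5)  from 5·(11,1) + (1,0)
step 2: (67, 6)  from 1·(56,5) + (11,1)
…
step 6: (76317, 6826)  from 5·(15127,1353) + (682,61)
…
step 8: (167761, 15005)  from 1·(91444,8179) + (76317,6826)
step 9: (930249, 83204)  from 5·(167761,15005) + (91444,8179)
→ (930249, 83204).  Check: 930249²=865363202001, 125·83204²=865363202000, difference 1.
n=2: (930249,83204)∘(930249,83204) = (930249·930249+125·83204·83204, 930249·83204+83204·930249) = (1730726404001,154800875592)
n=3: (1730726404001,154800875592)∘(930249,83204) = (930249·1730726404001+125·83204·154800875592, 930249·154800875592+83204·1730726404001) = (3220013013190122249,288006719437081612)
n=4: (3220013013190122249,288006719437081612)∘(930249,83204) = (930249·3220013013190122249+125·83204·288006719437081612, 930249·288006719437081612+83204·3220013013190122249) = (5990827771012465337616001,535835925499096664087184)
n=5: (5990827771012465337616001,535835925499096664087184)∘(930249,83204) = (930249·5990827771012465337616001+125·83204·535835925499096664087184, 930249·535835925499096664087184+83204·5990827771012465337616001) = (11145923086309929722690704506249,996921667718930338621440576020)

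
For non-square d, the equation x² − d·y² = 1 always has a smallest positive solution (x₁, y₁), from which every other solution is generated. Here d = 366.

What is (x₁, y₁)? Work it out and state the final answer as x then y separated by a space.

√366 = [19; 7,1,1,1,2,12,2,1,1,1,7,38, …], period ℓ=12 (even) → k=11
i=0: a=19 ⇒ p=19, q=1
i=1: a=7 ⇒ p=134, q=7
i=2: a=1 ⇒ p=153, q=8
i=3: a=1 ⇒ p=287, q=15
i=4: a=1 ⇒ p=440, q=23
i=5: a=2 ⇒ p=1167, q=61
…
i=7: a=2 ⇒ p=30055, q=1571
…
i=10: a=1 ⇒ p=119053, q=6223
i=11: a=7 ⇒ p=907925, q=47458
(x₁, y₁) = (907925, 47458);  907925² − 366·47458² = 1 ✓

907925 47458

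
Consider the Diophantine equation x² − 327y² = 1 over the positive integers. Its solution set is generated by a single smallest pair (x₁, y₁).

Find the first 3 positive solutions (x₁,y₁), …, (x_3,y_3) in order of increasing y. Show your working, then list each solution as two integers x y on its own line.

217 12
94177 5208
40872601 2260260

√327 = [18; 12,36, …], period ℓ=2 (even) → k=1
i=0: a=18 ⇒ p=18, q=1
i=1: a=12 ⇒ p=217, q=12
(x₁, y₁) = (217, 12);  217² − 327·12² = 1 ✓
(217+12√327)^2 = 94177 + 5208√327
(217+12√327)^3 = 40872601 + 2260260√327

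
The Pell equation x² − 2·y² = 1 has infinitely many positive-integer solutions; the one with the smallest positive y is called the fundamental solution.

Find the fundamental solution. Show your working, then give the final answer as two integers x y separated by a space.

√2 = [1; 2, …], period ℓ=1 (odd) → k=1
step 0: (1, 1)  from 1·(1,0) + (0,1)
step 1: (3, 2)  from 2·(1,1) + (1,0)
→ (3, 2).  Check: 3²=9, 2·2²=8, difference 1.

3 2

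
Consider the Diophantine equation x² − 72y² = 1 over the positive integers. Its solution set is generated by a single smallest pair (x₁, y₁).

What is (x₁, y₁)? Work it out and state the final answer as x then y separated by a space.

√72 → a₀=8, period (2,16); ℓ=2 even so k=1
step 0: (8, 1)  from 8·(1,0) + (0,1)
step 1: (17, 2)  from 2·(8,1) + (1,0)
fundamental: x₁=17, y₁=2  (since 289 − 72·4 = 1)

17 2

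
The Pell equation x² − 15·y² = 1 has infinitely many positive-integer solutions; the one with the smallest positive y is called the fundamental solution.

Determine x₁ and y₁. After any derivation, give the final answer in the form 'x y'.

√15 = [3; 1,6, …], period ℓ=2 (even) → k=1
step 0: (3, 1)  from 3·(1,0) + (0,1)
step 1: (4, 1)  from 1·(3,1) + (1,0)
(x₁, y₁) = (4, 1);  4² − 15·1² = 1 ✓

4 1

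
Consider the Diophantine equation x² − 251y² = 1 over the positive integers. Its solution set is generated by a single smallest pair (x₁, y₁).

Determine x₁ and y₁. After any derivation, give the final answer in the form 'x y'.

3674890 231957

√251 = [15; 1,5,2,1,2,…,5,1,30, …], period ℓ=14 (even) → k=13
a_0=15:  p_0=15·1+0=15,  q_0=15·0+1=1
…
a_3=2:  p_3=2·95+16=206,  q_3=2·6+1=13
a_4=1:  p_4=1·206+95=301,  q_4=1·13+6=19
a_5=2:  p_5=2·301+206=808,  q_5=2·19+13=51
a_6=2:  p_6=2·808+301=1917,  q_6=2·51+19=121
a_7=15:  p_7=15·1917+808=29563,  q_7=15·121+51=1866
…
a_11=2:  p_11=2·212692+151649=577033,  q_11=2·13425+9572=36422
a_12=5:  p_12=5·577033+212692=3097857,  q_12=5·36422+13425=195535
a_13=1:  p_13=1·3097857+577033=3674890,  q_13=1·195535+36422=231957
(x₁, y₁) = (3674890, 231957);  3674890² − 251·231957² = 1 ✓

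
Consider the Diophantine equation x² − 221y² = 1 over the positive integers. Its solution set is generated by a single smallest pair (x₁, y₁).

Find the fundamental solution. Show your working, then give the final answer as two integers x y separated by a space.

[14; 1,6,2,6,1,28] for √221; ℓ=6 ⇒ convergent index 5
k=0  a_k=14  p_k/q_k = 14/1
k=1  a_k=1  p_k/q_k = 15/1
…
k=3  a_k=2  p_k/q_k = 223/15
k=4  a_k=6  p_k/q_k = 1442/97
k=5  a_k=1  p_k/q_k = 1665/112
→ (1665, 112).  Check: 1665²=2772225, 221·112²=2772224, difference 1.

1665 112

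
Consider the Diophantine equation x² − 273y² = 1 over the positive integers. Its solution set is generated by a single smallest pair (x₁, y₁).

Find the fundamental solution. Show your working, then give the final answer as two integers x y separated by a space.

727 44

[16; 1,1,10,1,1,32] for √273; ℓ=6 ⇒ convergent index 5
i=0: a=16 ⇒ p=16, q=1
…
i=2: a=1 ⇒ p=33, q=2
i=3: a=10 ⇒ p=347, q=21
i=4: a=1 ⇒ p=380, q=23
i=5: a=1 ⇒ p=727, q=44
(x₁, y₁) = (727, 44);  727² − 273·44² = 1 ✓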